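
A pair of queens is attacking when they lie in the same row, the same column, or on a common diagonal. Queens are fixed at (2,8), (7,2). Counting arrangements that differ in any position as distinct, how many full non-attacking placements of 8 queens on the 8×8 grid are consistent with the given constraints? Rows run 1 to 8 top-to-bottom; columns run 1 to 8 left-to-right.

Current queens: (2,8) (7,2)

3

Branch on row 1: col 1 → 0; col 3 → 1; col 4 → 1; col 5 → 1; col 6 → 0.
Sum: 0 + 1 + 1 + 1 + 0 = 3.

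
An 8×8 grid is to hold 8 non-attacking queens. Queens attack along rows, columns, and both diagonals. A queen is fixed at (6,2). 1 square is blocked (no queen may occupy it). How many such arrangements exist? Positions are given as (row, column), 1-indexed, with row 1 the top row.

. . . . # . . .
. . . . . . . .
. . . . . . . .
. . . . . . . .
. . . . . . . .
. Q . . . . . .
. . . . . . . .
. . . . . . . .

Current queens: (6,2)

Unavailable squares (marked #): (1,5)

Branch on row 1: col 1 → 1; col 3 → 2; col 4 → 3; col 6 → 4; col 8 → 1.
Sum: 1 + 2 + 3 + 4 + 1 = 11.

11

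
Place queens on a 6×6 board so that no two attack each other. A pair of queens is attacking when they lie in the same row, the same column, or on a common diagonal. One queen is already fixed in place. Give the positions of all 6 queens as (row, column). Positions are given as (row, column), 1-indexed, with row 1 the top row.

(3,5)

Row 1: attacked by (3,5)→{3,5}. Safe: 1, 2, 4, 6. Place at column 4.
Row 2: attacked by (1,4)→{3,4,5}; (3,5)→{4,5,6}. Safe: 1, 2. Place at column 1.
Row 4: attacked by (1,4)→{1,4}; (2,1)→{1,3}; (3,5)→{4,5,6}. Safe: 2. Place at column 2.
Row 5: attacked by (1,4)→{4}; (2,1)→{1,4}; (3,5)→{3,5}; (4,2)→{1,2,3}. Safe: 6. Place at column 6.
Row 6: attacked by (1,4)→{4}; (2,1)→{1,5}; (3,5)→{2,5}; (4,2)→{2,4}; (5,6)→{5,6}. Safe: 3. Place at column 3.
Columns [4, 1, 5, 2, 6, 3], r−c [-3, 1, -2, 2, -1, 3], r+c [5, 3, 8, 6, 11, 9] are all distinct, so no two queens attack.

(1,4) (2,1) (3,5) (4,2) (5,6) (6,3)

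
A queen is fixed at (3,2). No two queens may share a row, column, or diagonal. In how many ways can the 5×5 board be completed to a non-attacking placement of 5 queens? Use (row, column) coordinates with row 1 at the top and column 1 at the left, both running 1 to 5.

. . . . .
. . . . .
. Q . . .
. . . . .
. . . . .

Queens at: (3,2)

Branch on row 1: col 1 → 1; col 3 → 1; col 5 → 0.
Sum: 1 + 1 + 0 = 2.

2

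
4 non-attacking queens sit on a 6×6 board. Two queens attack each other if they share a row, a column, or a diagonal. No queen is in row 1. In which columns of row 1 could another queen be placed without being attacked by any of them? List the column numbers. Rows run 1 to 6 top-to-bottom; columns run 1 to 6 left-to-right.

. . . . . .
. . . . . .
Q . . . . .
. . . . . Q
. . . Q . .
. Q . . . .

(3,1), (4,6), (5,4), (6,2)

(3,1) attacks row 1 at column 1 and diagonals 3.
(4,6) attacks row 1 at column 6 and diagonals 3.
(5,4) attacks row 1 at column 4.
(6,2) attacks row 1 at column 2.
Attacked columns: {1, 2, 3, 4, 6}. Safe: {5}.

columns 5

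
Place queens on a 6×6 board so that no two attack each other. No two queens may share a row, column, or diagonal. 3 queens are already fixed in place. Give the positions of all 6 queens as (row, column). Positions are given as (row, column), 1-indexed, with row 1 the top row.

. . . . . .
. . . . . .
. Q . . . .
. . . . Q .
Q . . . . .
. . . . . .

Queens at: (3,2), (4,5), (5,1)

(1,3) (2,6) (3,2) (4,5) (5,1) (6,4)

Row 1: attacked by (3,2)→{2,4}; (4,5)→{2,5}; (5,1)→{1,5}. Safe: 3, 6. Place at column 3.
Row 2: attacked by (1,3)→{2,3,4}; (3,2)→{1,2,3}; (4,5)→{3,5}; (5,1)→{1,4}. Safe: 6. Place at column 6.
Row 6: attacked by (1,3)→{3}; (2,6)→{2,6}; (3,2)→{2,5}; (4,5)→{3,5}; (5,1)→{1,2}. Safe: 4. Place at column 4.
Columns [3, 6, 2, 5, 1, 4], r−c [-2, -4, 1, -1, 4, 2], r+c [4, 8, 5, 9, 6, 10] are all distinct, so no two queens attack.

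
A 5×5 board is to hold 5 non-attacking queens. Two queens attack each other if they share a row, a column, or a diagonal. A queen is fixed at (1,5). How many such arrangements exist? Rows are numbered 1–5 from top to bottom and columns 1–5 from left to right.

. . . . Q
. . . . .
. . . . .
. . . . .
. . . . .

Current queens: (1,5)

Branch on row 2: col 1 → 0; col 2 → 1; col 3 → 1.
Sum: 0 + 1 + 1 = 2.

2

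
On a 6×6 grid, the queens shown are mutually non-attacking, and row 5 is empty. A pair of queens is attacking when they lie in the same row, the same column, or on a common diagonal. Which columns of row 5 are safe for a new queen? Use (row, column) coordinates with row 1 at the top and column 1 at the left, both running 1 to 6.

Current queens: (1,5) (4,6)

(1,5) attacks row 5 at column 5 and diagonals 1.
(4,6) attacks row 5 at column 6 and diagonals 5.
Attacked columns: {1, 5, 6}. Safe: {2, 3, 4}.

columns 2, 3, 4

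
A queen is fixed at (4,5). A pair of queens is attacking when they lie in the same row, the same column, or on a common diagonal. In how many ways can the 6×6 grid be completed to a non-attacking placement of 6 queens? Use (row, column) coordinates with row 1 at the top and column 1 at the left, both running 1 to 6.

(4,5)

Branch on row 1: col 1 → 0; col 3 → 1; col 4 → 0; col 6 → 0.
Sum: 0 + 1 + 0 + 0 = 1.

1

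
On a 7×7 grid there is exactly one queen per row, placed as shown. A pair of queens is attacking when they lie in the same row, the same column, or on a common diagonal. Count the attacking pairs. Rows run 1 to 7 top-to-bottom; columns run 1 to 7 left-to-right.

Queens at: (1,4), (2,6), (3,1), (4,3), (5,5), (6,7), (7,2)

0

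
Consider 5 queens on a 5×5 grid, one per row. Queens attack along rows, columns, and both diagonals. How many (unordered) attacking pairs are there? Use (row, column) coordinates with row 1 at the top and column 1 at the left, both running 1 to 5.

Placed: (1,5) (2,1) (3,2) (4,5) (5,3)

2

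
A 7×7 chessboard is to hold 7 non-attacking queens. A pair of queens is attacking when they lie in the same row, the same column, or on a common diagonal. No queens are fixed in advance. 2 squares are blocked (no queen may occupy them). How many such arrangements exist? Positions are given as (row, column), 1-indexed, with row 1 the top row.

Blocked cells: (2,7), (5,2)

Branch on row 1: col 1 → 3; col 2 → 6; col 3 → 3; col 4 → 3; col 5 → 3; col 6 → 7; col 7 → 3.
Sum: 3 + 6 + 3 + 3 + 3 + 7 + 3 = 28.

28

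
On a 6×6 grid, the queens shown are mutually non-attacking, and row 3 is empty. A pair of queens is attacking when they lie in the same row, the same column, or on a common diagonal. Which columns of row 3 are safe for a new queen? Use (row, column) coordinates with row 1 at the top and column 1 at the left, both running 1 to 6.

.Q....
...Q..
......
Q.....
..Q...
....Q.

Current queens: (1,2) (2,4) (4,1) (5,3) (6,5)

columns 6

(1,2) attacks row 3 at column 2 and diagonals 4.
(2,4) attacks row 3 at column 4 and diagonals 3, 5.
(4,1) attacks row 3 at column 1 and diagonals 2.
(5,3) attacks row 3 at column 3 and diagonals 1, 5.
(6,5) attacks row 3 at column 5 and diagonals 2.
Attacked columns: {1, 2, 3, 4, 5}. Safe: {6}.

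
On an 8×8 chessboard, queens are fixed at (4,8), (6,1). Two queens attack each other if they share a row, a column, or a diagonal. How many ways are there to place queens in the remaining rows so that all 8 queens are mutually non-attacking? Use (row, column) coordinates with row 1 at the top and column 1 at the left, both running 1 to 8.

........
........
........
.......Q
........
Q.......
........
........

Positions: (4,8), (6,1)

4

Branch on row 1: col 2 → 1; col 3 → 1; col 4 → 1; col 7 → 1.
Sum: 1 + 1 + 1 + 1 = 4.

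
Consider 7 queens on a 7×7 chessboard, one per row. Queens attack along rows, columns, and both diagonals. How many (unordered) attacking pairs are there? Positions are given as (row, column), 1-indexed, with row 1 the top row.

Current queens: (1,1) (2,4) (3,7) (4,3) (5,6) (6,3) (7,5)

Same column: (4,3)–(6,3) (column 3).
Total attacking pairs: 1.

1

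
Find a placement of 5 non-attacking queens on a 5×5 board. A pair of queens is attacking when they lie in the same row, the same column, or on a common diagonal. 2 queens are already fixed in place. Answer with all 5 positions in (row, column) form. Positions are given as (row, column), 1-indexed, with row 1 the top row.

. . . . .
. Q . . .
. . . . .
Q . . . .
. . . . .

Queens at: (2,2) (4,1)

Row 1: attacked by (2,2)→{1,2,3}; (4,1)→{1,4}. Safe: 5. Place at column 5.
Row 3: attacked by (1,5)→{3,5}; (2,2)→{1,2,3}; (4,1)→{1,2}. Safe: 4. Place at column 4.
Row 5: attacked by (1,5)→{1,5}; (2,2)→{2,5}; (3,4)→{2,4}; (4,1)→{1,2}. Safe: 3. Place at column 3.
Columns [5, 2, 4, 1, 3], r−c [-4, 0, -1, 3, 2], r+c [6, 4, 7, 5, 8] are all distinct, so no two queens attack.

(1,5) (2,2) (3,4) (4,1) (5,3)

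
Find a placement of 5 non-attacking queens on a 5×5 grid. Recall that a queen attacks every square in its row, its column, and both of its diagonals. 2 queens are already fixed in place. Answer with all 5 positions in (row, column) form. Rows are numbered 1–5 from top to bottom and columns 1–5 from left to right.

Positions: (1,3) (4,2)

Row 2: attacked by (1,3)→{2,3,4}; (4,2)→{2,4}. Safe: 1, 5. Place at column 1.
Row 3: attacked by (1,3)→{1,3,5}; (2,1)→{1,2}; (4,2)→{1,2,3}. Safe: 4. Place at column 4.
Row 5: attacked by (1,3)→{3}; (2,1)→{1,4}; (3,4)→{2,4}; (4,2)→{1,2,3}. Safe: 5. Place at column 5.
Columns [3, 1, 4, 2, 5], r−c [-2, 1, -1, 2, 0], r+c [4, 3, 7, 6, 10] are all distinct, so no two queens attack.

(1,3) (2,1) (3,4) (4,2) (5,5)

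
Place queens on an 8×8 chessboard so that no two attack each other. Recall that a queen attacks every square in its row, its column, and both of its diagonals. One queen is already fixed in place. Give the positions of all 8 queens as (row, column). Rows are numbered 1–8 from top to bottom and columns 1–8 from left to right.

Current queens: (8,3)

Row 1: attacked by (8,3)→{3}. Safe: 1, 2, 4, 5, 6, 7, 8. Place at column 6.
Row 2: attacked by (1,6)→{5,6,7}; (8,3)→{3}. Safe: 1, 2, 4, 8. Place at column 8.
Row 3: attacked by (1,6)→{4,6,8}; (2,8)→{7,8}; (8,3)→{3,8}. Safe: 1, 2, 5. Place at column 2.
Row 4: attacked by (1,6)→{3,6}; (2,8)→{6,8}; (3,2)→{1,2,3}; (8,3)→{3,7}. Safe: 4, 5. Place at column 4.
Row 5: attacked by (1,6)→{2,6}; (2,8)→{5,8}; (3,2)→{2,4}; (4,4)→{3,4,5}; (8,3)→{3,6}. Safe: 1, 7. Place at column 1.
Row 6: attacked by (1,6)→{1,6}; (2,8)→{4,8}; (3,2)→{2,5}; (4,4)→{2,4,6}; (5,1)→{1,2}; (8,3)→{1,3,5}. Safe: 7. Place at column 7.
Row 7: attacked by (1,6)→{6}; (2,8)→{3,8}; (3,2)→{2,6}; (4,4)→{1,4,7}; (5,1)→{1,3}; (6,7)→{6,7,8}; (8,3)→{2,3,4}. Safe: 5. Place at column 5.
Columns [6, 8, 2, 4, 1, 7, 5, 3], r−c [-5, -6, 1, 0, 4, -1, 2, 5], r+c [7, 10, 5, 8, 6, 13, 12, 11] are all distinct, so no two queens attack.

(1,6) (2,8) (3,2) (4,4) (5,1) (6,7) (7,5) (8,3)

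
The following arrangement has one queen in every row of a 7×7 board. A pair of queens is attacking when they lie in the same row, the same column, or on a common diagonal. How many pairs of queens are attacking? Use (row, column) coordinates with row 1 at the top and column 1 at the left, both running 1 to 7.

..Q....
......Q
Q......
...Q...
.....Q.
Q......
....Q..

Same column: (3,1)–(6,1) (column 1).
Same diagonal: (1,3)–(3,1) (|1−3| = |3−1| = 2); (3,1)–(7,5) (|3−7| = |1−5| = 4).
Total attacking pairs: 3.

3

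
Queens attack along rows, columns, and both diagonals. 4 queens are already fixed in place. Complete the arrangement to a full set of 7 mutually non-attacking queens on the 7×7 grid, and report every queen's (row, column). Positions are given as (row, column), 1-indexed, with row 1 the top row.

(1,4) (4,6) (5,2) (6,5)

Row 2: attacked by (1,4)→{3,4,5}; (4,6)→{4,6}; (5,2)→{2,5}; (6,5)→{1,5}. Safe: 7. Place at column 7.
Row 3: attacked by (1,4)→{2,4,6}; (2,7)→{6,7}; (4,6)→{5,6,7}; (5,2)→{2,4}; (6,5)→{2,5}. Safe: 1, 3. Place at column 3.
Row 7: attacked by (1,4)→{4}; (2,7)→{2,7}; (3,3)→{3,7}; (4,6)→{3,6}; (5,2)→{2,4}; (6,5)→{4,5,6}. Safe: 1. Place at column 1.
Columns [4, 7, 3, 6, 2, 5, 1], r−c [-3, -5, 0, -2, 3, 1, 6], r+c [5, 9, 6, 10, 7, 11, 8] are all distinct, so no two queens attack.

(1,4) (2,7) (3,3) (4,6) (5,2) (6,5) (7,1)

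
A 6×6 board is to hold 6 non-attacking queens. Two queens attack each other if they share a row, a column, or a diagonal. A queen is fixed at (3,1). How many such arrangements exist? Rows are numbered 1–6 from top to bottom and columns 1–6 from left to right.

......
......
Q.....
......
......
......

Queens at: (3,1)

1

Branch on row 1: col 2 → 0; col 4 → 0; col 5 → 1; col 6 → 0.
Sum: 0 + 0 + 1 + 0 = 1.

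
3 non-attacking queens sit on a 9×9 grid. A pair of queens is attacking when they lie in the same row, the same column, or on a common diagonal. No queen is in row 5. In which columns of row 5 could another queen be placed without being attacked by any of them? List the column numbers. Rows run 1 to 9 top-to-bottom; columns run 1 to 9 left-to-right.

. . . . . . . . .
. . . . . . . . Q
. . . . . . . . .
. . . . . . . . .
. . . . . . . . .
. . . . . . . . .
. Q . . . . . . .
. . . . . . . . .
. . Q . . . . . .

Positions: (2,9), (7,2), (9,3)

columns 1, 5, 8

(2,9) attacks row 5 at column 9 and diagonals 6.
(7,2) attacks row 5 at column 2 and diagonals 4.
(9,3) attacks row 5 at column 3 and diagonals 7.
Attacked columns: {2, 3, 4, 6, 7, 9}. Safe: {1, 5, 8}.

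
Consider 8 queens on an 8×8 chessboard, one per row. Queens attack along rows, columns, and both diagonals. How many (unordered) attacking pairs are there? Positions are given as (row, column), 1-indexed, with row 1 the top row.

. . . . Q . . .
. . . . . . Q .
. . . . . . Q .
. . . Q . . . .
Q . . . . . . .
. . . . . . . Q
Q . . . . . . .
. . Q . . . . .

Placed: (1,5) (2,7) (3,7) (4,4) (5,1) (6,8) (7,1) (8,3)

Same column: (2,7)–(3,7) (column 7); (5,1)–(7,1) (column 1).
Same diagonal: (1,5)–(3,7) (|1−3| = |5−7| = 2); (1,5)–(5,1) (|1−5| = |5−1| = 4); (4,4)–(7,1) (|4−7| = |4−1| = 3).
Total attacking pairs: 5.

5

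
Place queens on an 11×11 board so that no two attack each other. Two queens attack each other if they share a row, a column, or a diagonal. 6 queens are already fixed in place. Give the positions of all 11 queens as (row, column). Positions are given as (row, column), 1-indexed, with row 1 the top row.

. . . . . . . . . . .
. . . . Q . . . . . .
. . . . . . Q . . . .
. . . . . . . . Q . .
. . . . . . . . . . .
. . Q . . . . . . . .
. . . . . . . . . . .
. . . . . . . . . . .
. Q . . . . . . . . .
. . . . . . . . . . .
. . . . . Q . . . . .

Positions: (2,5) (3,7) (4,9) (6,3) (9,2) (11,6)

(1,1) (2,5) (3,7) (4,9) (5,11) (6,3) (7,8) (8,10) (9,2) (10,4) (11,6)

Row 1: attacked by (2,5)→{4,5,6}; (3,7)→{5,7,9}; (4,9)→{6,9}; (6,3)→{3,8}; (9,2)→{2,10}; (11,6)→{6}. Safe: 1, 11. Place at column 1.
Row 5: attacked by (1,1)→{1,5}; (2,5)→{2,5,8}; (3,7)→{5,7,9}; (4,9)→{8,9,10}; (6,3)→{2,3,4}; (9,2)→{2,6}; (11,6)→{6}. Safe: 11. Place at column 11.
Row 7: attacked by (1,1)→{1,7}; (2,5)→{5,10}; (3,7)→{3,7,11}; (4,9)→{6,9}; (5,11)→{9,11}; (6,3)→{2,3,4}; (9,2)→{2,4}; (11,6)→{2,6,10}. Safe: 8. Place at column 8.
Row 8: attacked by (1,1)→{1,8}; (2,5)→{5,11}; (3,7)→{2,7}; (4,9)→{5,9}; (5,11)→{8,11}; (6,3)→{1,3,5}; (7,8)→{7,8,9}; (9,2)→{1,2,3}; (11,6)→{3,6,9}. Safe: 4, 10. Place at column 10.
Row 10: attacked by (1,1)→{1,10}; (2,5)→{5}; (3,7)→{7}; (4,9)→{3,9}; (5,11)→{6,11}; (6,3)→{3,7}; (7,8)→{5,8,11}; (8,10)→{8,10}; (9,2)→{1,2,3}; (11,6)→{5,6,7}. Safe: 4. Place at column 4.
Columns [1, 5, 7, 9, 11, 3, 8, 10, 2, 4, 6], r−c [0, -3, -4, -5, -6, 3, -1, -2, 7, 6, 5], r+c [2, 7, 10, 13, 16, 9, 15, 18, 11, 14, 17] are all distinct, so no two queens attack.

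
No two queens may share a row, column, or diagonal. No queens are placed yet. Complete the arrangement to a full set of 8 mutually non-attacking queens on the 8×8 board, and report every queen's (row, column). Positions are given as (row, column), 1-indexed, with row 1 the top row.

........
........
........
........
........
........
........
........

(1,3) (2,1) (3,7) (4,5) (5,8) (6,2) (7,4) (8,6)

Row 1: Safe: 1, 2, 3, 4, 5, 6, 7, 8. Place at column 3.
Row 2: attacked by (1,3)→{2,3,4}. Safe: 1, 5, 6, 7, 8. Place at column 1.
Row 3: attacked by (1,3)→{1,3,5}; (2,1)→{1,2}. Safe: 4, 6, 7, 8. Place at column 7.
Row 4: attacked by (1,3)→{3,6}; (2,1)→{1,3}; (3,7)→{6,7,8}. Safe: 2, 4, 5. Place at column 5.
Row 5: attacked by (1,3)→{3,7}; (2,1)→{1,4}; (3,7)→{5,7}; (4,5)→{4,5,6}. Safe: 2, 8. Place at column 8.
Row 6: attacked by (1,3)→{3,8}; (2,1)→{1,5}; (3,7)→{4,7}; (4,5)→{3,5,7}; (5,8)→{7,8}. Safe: 2, 6. Place at column 2.
Row 7: attacked by (1,3)→{3}; (2,1)→{1,6}; (3,7)→{3,7}; (4,5)→{2,5,8}; (5,8)→{6,8}; (6,2)→{1,2,3}. Safe: 4. Place at column 4.
Row 8: attacked by (1,3)→{3}; (2,1)→{1,7}; (3,7)→{2,7}; (4,5)→{1,5}; (5,8)→{5,8}; (6,2)→{2,4}; (7,4)→{3,4,5}. Safe: 6. Place at column 6.
Columns [3, 1, 7, 5, 8, 2, 4, 6], r−c [-2, 1, -4, -1, -3, 4, 3, 2], r+c [4, 3, 10, 9, 13, 8, 11, 14] are all distinct, so no two queens attack.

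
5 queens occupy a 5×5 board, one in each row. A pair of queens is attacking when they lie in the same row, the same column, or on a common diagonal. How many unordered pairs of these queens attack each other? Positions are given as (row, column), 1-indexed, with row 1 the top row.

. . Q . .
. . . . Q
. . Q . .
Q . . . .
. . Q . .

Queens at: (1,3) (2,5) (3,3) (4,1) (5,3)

Same column: (1,3)–(3,3) (column 3); (1,3)–(5,3) (column 3); (3,3)–(5,3) (column 3).
Total attacking pairs: 3.

3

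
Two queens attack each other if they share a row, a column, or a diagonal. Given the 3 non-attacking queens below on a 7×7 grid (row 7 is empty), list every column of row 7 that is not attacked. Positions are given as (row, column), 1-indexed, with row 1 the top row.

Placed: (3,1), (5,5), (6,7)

columns 2, 4

(3,1) attacks row 7 at column 1 and diagonals 5.
(5,5) attacks row 7 at column 5 and diagonals 3, 7.
(6,7) attacks row 7 at column 7 and diagonals 6.
Attacked columns: {1, 3, 5, 6, 7}. Safe: {2, 4}.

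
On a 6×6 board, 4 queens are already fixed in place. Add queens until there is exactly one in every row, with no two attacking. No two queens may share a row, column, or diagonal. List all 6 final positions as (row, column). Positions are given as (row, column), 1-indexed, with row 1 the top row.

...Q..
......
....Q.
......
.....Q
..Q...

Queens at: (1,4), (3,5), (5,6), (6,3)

Row 2: attacked by (1,4)→{3,4,5}; (3,5)→{4,5,6}; (5,6)→{3,6}; (6,3)→{3}. Safe: 1, 2. Place at column 1.
Row 4: attacked by (1,4)→{1,4}; (2,1)→{1,3}; (3,5)→{4,5,6}; (5,6)→{5,6}; (6,3)→{1,3,5}. Safe: 2. Place at column 2.
Columns [4, 1, 5, 2, 6, 3], r−c [-3, 1, -2, 2, -1, 3], r+c [5, 3, 8, 6, 11, 9] are all distinct, so no two queens attack.

(1,4) (2,1) (3,5) (4,2) (5,6) (6,3)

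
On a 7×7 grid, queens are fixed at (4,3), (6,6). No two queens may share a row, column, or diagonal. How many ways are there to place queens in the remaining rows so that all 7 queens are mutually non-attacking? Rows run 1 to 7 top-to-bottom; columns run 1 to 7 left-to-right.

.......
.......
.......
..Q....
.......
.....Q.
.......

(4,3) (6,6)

Branch on row 1: col 2 → 1; col 4 → 0; col 5 → 0; col 7 → 0.
Sum: 1 + 0 + 0 + 0 = 1.

1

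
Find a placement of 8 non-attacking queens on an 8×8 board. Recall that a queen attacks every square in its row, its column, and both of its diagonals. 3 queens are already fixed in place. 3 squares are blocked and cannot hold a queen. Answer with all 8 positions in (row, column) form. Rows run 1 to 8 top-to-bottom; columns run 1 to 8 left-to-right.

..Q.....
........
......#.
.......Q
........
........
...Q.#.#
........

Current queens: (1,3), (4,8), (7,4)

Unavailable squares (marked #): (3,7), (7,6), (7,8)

Row 2: attacked by (1,3)→{2,3,4}; (4,8)→{6,8}; (7,4)→{4}. Safe: 1, 5, 7. Place at column 5.
Row 3: attacked by (1,3)→{1,3,5}; (2,5)→{4,5,6}; (4,8)→{7,8}; (7,4)→{4,8}. Blocked: 7. Safe: 2. Place at column 2.
Row 5: attacked by (1,3)→{3,7}; (2,5)→{2,5,8}; (3,2)→{2,4}; (4,8)→{7,8}; (7,4)→{2,4,6}. Safe: 1. Place at column 1.
Row 6: attacked by (1,3)→{3,8}; (2,5)→{1,5}; (3,2)→{2,5}; (4,8)→{6,8}; (5,1)→{1,2}; (7,4)→{3,4,5}. Safe: 7. Place at column 7.
Row 8: attacked by (1,3)→{3}; (2,5)→{5}; (3,2)→{2,7}; (4,8)→{4,8}; (5,1)→{1,4}; (6,7)→{5,7}; (7,4)→{3,4,5}. Safe: 6. Place at column 6.
Columns [3, 5, 2, 8, 1, 7, 4, 6], r−c [-2, -3, 1, -4, 4, -1, 3, 2], r+c [4, 7, 5, 12, 6, 13, 11, 14] are all distinct, so no two queens attack.

(1,3) (2,5) (3,2) (4,8) (5,1) (6,7) (7,4) (8,6)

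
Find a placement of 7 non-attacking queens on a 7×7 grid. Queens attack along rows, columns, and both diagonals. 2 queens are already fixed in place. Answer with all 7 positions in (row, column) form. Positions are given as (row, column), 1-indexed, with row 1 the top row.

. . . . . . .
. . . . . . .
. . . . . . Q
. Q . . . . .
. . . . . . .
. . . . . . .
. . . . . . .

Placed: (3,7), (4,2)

Row 1: attacked by (3,7)→{5,7}; (4,2)→{2,5}. Safe: 1, 3, 4, 6. Place at column 3.
Row 2: attacked by (1,3)→{2,3,4}; (3,7)→{6,7}; (4,2)→{2,4}. Safe: 1, 5. Place at column 5.
Row 5: attacked by (1,3)→{3,7}; (2,5)→{2,5}; (3,7)→{5,7}; (4,2)→{1,2,3}. Safe: 4, 6. Place at column 4.
Row 6: attacked by (1,3)→{3}; (2,5)→{1,5}; (3,7)→{4,7}; (4,2)→{2,4}; (5,4)→{3,4,5}. Safe: 6. Place at column 6.
Row 7: attacked by (1,3)→{3}; (2,5)→{5}; (3,7)→{3,7}; (4,2)→{2,5}; (5,4)→{2,4,6}; (6,6)→{5,6,7}. Safe: 1. Place at column 1.
Columns [3, 5, 7, 2, 4, 6, 1], r−c [-2, -3, -4, 2, 1, 0, 6], r+c [4, 7, 10, 6, 9, 12, 8] are all distinct, so no two queens attack.

(1,3) (2,5) (3,7) (4,2) (5,4) (6,6) (7,1)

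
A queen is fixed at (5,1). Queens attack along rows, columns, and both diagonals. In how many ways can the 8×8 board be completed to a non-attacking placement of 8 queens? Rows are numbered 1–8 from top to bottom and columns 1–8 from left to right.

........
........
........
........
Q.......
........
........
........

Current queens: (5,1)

18

Branch on row 1: col 2 → 3; col 3 → 4; col 4 → 5; col 6 → 4; col 7 → 1; col 8 → 1.
Sum: 3 + 4 + 5 + 4 + 1 + 1 = 18.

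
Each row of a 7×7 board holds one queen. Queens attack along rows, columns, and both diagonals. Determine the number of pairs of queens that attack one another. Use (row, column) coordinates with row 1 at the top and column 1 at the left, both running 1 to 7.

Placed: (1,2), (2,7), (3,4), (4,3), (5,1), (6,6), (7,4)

Same column: (3,4)–(7,4) (column 4).
Same diagonal: (1,2)–(3,4) (|1−3| = |2−4| = 2); (3,4)–(4,3) (|3−4| = |4−3| = 1).
Total attacking pairs: 3.

3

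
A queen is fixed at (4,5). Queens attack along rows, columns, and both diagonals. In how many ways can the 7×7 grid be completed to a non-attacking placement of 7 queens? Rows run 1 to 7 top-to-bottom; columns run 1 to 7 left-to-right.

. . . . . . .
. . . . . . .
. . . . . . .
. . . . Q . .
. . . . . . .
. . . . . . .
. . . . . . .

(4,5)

4

Branch on row 1: col 1 → 0; col 3 → 1; col 4 → 1; col 6 → 1; col 7 → 1.
Sum: 0 + 1 + 1 + 1 + 1 = 4.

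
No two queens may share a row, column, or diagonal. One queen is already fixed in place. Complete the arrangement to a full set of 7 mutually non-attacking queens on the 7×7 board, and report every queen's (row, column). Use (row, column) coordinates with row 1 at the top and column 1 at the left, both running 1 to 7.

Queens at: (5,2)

Row 1: attacked by (5,2)→{2,6}. Safe: 1, 3, 4, 5, 7. Place at column 4.
Row 2: attacked by (1,4)→{3,4,5}; (5,2)→{2,5}. Safe: 1, 6, 7. Place at column 1.
Row 3: attacked by (1,4)→{2,4,6}; (2,1)→{1,2}; (5,2)→{2,4}. Safe: 3, 5, 7. Place at column 3.
Row 4: attacked by (1,4)→{1,4,7}; (2,1)→{1,3}; (3,3)→{2,3,4}; (5,2)→{1,2,3}. Safe: 5, 6. Place at column 6.
Row 6: attacked by (1,4)→{4}; (2,1)→{1,5}; (3,3)→{3,6}; (4,6)→{4,6}; (5,2)→{1,2,3}. Safe: 7. Place at column 7.
Row 7: attacked by (1,4)→{4}; (2,1)→{1,6}; (3,3)→{3,7}; (4,6)→{3,6}; (5,2)→{2,4}; (6,7)→{6,7}. Safe: 5. Place at column 5.
Columns [4, 1, 3, 6, 2, 7, 5], r−c [-3, 1, 0, -2, 3, -1, 2], r+c [5, 3, 6, 10, 7, 13, 12] are all distinct, so no two queens attack.

(1,4) (2,1) (3,3) (4,6) (5,2) (6,7) (7,5)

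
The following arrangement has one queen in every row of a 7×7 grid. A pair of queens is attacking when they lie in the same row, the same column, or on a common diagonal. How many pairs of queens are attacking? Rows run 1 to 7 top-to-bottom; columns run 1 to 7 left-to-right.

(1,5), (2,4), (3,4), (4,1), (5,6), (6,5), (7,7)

5

Same column: (1,5)–(6,5) (column 5); (2,4)–(3,4) (column 4).
Same diagonal: (1,5)–(2,4) (|1−2| = |5−4| = 1); (3,4)–(5,6) (|3−5| = |4−6| = 2); (5,6)–(6,5) (|5−6| = |6−5| = 1).
Total attacking pairs: 5.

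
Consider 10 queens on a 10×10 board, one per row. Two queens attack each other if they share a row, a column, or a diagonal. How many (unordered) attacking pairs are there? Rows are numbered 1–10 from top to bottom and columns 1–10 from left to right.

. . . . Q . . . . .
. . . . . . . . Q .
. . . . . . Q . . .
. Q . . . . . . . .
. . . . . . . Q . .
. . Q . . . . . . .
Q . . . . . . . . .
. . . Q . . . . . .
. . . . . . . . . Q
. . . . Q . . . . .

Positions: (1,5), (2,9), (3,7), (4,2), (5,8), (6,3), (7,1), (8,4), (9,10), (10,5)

3

Same column: (1,5)–(10,5) (column 5).
Same diagonal: (1,5)–(3,7) (|1−3| = |5−7| = 2); (1,5)–(4,2) (|1−4| = |5−2| = 3).
Total attacking pairs: 3.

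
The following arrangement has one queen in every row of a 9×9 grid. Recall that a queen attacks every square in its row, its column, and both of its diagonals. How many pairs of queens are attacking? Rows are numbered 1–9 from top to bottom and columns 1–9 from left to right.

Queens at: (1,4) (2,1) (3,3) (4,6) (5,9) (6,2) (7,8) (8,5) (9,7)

0

All columns are distinct and no two queens satisfy |Δrow| = |Δcol|, so no pair attacks.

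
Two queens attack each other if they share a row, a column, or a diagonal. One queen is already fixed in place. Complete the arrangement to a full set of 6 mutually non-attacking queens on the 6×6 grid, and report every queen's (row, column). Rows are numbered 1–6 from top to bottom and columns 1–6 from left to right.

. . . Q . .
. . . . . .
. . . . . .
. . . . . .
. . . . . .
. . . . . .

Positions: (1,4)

(1,4) (2,1) (3,5) (4,2) (5,6) (6,3)

Row 2: attacked by (1,4)→{3,4,5}. Safe: 1, 2, 6. Place at column 1.
Row 3: attacked by (1,4)→{2,4,6}; (2,1)→{1,2}. Safe: 3, 5. Place at column 5.
Row 4: attacked by (1,4)→{1,4}; (2,1)→{1,3}; (3,5)→{4,5,6}. Safe: 2. Place at column 2.
Row 5: attacked by (1,4)→{4}; (2,1)→{1,4}; (3,5)→{3,5}; (4,2)→{1,2,3}. Safe: 6. Place at column 6.
Row 6: attacked by (1,4)→{4}; (2,1)→{1,5}; (3,5)→{2,5}; (4,2)→{2,4}; (5,6)→{5,6}. Safe: 3. Place at column 3.
Columns [4, 1, 5, 2, 6, 3], r−c [-3, 1, -2, 2, -1, 3], r+c [5, 3, 8, 6, 11, 9] are all distinct, so no two queens attack.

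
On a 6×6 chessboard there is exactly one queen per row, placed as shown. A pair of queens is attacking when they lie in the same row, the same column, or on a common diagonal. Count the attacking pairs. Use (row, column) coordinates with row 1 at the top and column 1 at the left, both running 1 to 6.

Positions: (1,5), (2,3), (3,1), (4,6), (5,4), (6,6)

1

Same column: (4,6)–(6,6) (column 6).
Total attacking pairs: 1.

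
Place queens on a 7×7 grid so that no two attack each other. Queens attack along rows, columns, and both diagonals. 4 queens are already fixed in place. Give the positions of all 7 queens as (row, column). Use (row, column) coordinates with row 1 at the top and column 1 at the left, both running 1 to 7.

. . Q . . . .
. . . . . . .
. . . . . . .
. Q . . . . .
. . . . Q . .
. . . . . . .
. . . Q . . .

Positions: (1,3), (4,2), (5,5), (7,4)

Row 2: attacked by (1,3)→{2,3,4}; (4,2)→{2,4}; (5,5)→{2,5}; (7,4)→{4}. Safe: 1, 6, 7. Place at column 1.
Row 3: attacked by (1,3)→{1,3,5}; (2,1)→{1,2}; (4,2)→{1,2,3}; (5,5)→{3,5,7}; (7,4)→{4}. Safe: 6. Place at column 6.
Row 6: attacked by (1,3)→{3}; (2,1)→{1,5}; (3,6)→{3,6}; (4,2)→{2,4}; (5,5)→{4,5,6}; (7,4)→{3,4,5}. Safe: 7. Place at column 7.
Columns [3, 1, 6, 2, 5, 7, 4], r−c [-2, 1, -3, 2, 0, -1, 3], r+c [4, 3, 9, 6, 10, 13, 11] are all distinct, so no two queens attack.

(1,3) (2,1) (3,6) (4,2) (5,5) (6,7) (7,4)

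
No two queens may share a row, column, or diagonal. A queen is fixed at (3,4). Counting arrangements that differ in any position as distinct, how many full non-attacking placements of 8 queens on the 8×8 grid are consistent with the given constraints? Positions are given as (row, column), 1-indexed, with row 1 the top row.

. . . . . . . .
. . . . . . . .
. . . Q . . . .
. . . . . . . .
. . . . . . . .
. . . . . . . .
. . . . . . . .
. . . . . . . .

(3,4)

Branch on row 1: col 1 → 1; col 3 → 3; col 5 → 6; col 7 → 1; col 8 → 1.
Sum: 1 + 3 + 6 + 1 + 1 = 12.

12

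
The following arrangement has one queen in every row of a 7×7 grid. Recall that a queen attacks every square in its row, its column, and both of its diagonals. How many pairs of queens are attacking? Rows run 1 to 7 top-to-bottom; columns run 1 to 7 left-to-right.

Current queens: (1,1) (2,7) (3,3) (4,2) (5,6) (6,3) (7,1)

5

Same column: (1,1)–(7,1) (column 1); (3,3)–(6,3) (column 3).
Same diagonal: (1,1)–(3,3) (|1−3| = |1−3| = 2); (2,7)–(6,3) (|2−6| = |7−3| = 4); (3,3)–(4,2) (|3−4| = |3−2| = 1).
Total attacking pairs: 5.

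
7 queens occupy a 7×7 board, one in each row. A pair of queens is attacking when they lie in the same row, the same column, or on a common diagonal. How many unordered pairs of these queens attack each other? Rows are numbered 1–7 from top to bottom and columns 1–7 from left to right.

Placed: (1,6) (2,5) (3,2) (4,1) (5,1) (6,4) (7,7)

Same column: (4,1)–(5,1) (column 1).
Same diagonal: (1,6)–(2,5) (|1−2| = |6−5| = 1); (3,2)–(4,1) (|3−4| = |2−1| = 1).
Total attacking pairs: 3.

3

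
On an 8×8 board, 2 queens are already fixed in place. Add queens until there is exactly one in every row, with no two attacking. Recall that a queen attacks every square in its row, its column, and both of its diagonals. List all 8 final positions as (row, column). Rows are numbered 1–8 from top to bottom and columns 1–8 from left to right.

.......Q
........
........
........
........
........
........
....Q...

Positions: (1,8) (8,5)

Row 2: attacked by (1,8)→{7,8}; (8,5)→{5}. Safe: 1, 2, 3, 4, 6. Place at column 4.
Row 3: attacked by (1,8)→{6,8}; (2,4)→{3,4,5}; (8,5)→{5}. Safe: 1, 2, 7. Place at column 1.
Row 4: attacked by (1,8)→{5,8}; (2,4)→{2,4,6}; (3,1)→{1,2}; (8,5)→{1,5}. Safe: 3, 7. Place at column 3.
Row 5: attacked by (1,8)→{4,8}; (2,4)→{1,4,7}; (3,1)→{1,3}; (4,3)→{2,3,4}; (8,5)→{2,5,8}. Safe: 6. Place at column 6.
Row 6: attacked by (1,8)→{3,8}; (2,4)→{4,8}; (3,1)→{1,4}; (4,3)→{1,3,5}; (5,6)→{5,6,7}; (8,5)→{3,5,7}. Safe: 2. Place at column 2.
Row 7: attacked by (1,8)→{2,8}; (2,4)→{4}; (3,1)→{1,5}; (4,3)→{3,6}; (5,6)→{4,6,8}; (6,2)→{1,2,3}; (8,5)→{4,5,6}. Safe: 7. Place at column 7.
Columns [8, 4, 1, 3, 6, 2, 7, 5], r−c [-7, -2, 2, 1, -1, 4, 0, 3], r+c [9, 6, 4, 7, 11, 8, 14, 13] are all distinct, so no two queens attack.

(1,8) (2,4) (3,1) (4,3) (5,6) (6,2) (7,7) (8,5)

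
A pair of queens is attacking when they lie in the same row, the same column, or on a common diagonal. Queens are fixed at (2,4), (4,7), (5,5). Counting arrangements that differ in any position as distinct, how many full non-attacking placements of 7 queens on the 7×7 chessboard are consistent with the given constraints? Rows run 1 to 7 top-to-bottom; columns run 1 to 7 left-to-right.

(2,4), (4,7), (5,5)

2

Branch on row 1: col 2 → 1; col 6 → 1.
Sum: 1 + 1 = 2.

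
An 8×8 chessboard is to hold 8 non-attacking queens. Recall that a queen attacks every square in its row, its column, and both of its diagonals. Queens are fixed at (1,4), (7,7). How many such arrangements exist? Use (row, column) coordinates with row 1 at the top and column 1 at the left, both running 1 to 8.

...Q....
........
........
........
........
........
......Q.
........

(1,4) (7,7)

2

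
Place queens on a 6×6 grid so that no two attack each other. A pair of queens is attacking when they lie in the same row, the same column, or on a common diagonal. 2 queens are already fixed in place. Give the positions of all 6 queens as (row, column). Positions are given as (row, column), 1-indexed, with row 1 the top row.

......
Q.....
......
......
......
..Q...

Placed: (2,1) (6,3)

Row 1: attacked by (2,1)→{1,2}; (6,3)→{3}. Safe: 4, 5, 6. Place at column 4.
Row 3: attacked by (1,4)→{2,4,6}; (2,1)→{1,2}; (6,3)→{3,6}. Safe: 5. Place at column 5.
Row 4: attacked by (1,4)→{1,4}; (2,1)→{1,3}; (3,5)→{4,5,6}; (6,3)→{1,3,5}. Safe: 2. Place at column 2.
Row 5: attacked by (1,4)→{4}; (2,1)→{1,4}; (3,5)→{3,5}; (4,2)→{1,2,3}; (6,3)→{2,3,4}. Safe: 6. Place at column 6.
Columns [4, 1, 5, 2, 6, 3], r−c [-3, 1, -2, 2, -1, 3], r+c [5, 3, 8, 6, 11, 9] are all distinct, so no two queens attack.

(1,4) (2,1) (3,5) (4,2) (5,6) (6,3)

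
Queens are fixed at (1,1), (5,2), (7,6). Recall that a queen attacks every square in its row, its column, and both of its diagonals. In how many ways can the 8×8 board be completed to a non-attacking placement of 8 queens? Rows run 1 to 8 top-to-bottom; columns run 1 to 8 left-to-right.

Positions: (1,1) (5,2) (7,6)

1

Branch on row 2: col 3 → 0; col 4 → 0; col 7 → 1; col 8 → 0.
Sum: 0 + 0 + 1 + 0 = 1.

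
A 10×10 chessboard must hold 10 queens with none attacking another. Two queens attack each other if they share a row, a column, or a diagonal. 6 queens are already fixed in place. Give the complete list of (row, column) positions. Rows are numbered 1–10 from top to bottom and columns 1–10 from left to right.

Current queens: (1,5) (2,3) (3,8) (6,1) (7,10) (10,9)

Row 4: attacked by (1,5)→{2,5,8}; (2,3)→{1,3,5}; (3,8)→{7,8,9}; (6,1)→{1,3}; (7,10)→{7,10}; (10,9)→{3,9}. Safe: 4, 6. Place at column 4.
Row 5: attacked by (1,5)→{1,5,9}; (2,3)→{3,6}; (3,8)→{6,8,10}; (4,4)→{3,4,5}; (6,1)→{1,2}; (7,10)→{8,10}; (10,9)→{4,9}. Safe: 7. Place at column 7.
Row 8: attacked by (1,5)→{5}; (2,3)→{3,9}; (3,8)→{3,8}; (4,4)→{4,8}; (5,7)→{4,7,10}; (6,1)→{1,3}; (7,10)→{9,10}; (10,9)→{7,9}. Safe: 2, 6. Place at column 2.
Row 9: attacked by (1,5)→{5}; (2,3)→{3,10}; (3,8)→{2,8}; (4,4)→{4,9}; (5,7)→{3,7}; (6,1)→{1,4}; (7,10)→{8,10}; (8,2)→{1,2,3}; (10,9)→{8,9,10}. Safe: 6. Place at column 6.
Columns [5, 3, 8, 4, 7, 1, 10, 2, 6, 9], r−c [-4, -1, -5, 0, -2, 5, -3, 6, 3, 1], r+c [6, 5, 11, 8, 12, 7, 17, 10, 15, 19] are all distinct, so no two queens attack.

(1,5) (2,3) (3,8) (4,4) (5,7) (6,1) (7,10) (8,2) (9,6) (10,9)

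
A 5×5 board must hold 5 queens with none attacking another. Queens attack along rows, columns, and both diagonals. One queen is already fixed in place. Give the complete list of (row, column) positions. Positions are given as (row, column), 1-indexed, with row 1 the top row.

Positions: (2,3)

Row 1: attacked by (2,3)→{2,3,4}. Safe: 1, 5. Place at column 5.
Row 3: attacked by (1,5)→{3,5}; (2,3)→{2,3,4}. Safe: 1. Place at column 1.
Row 4: attacked by (1,5)→{2,5}; (2,3)→{1,3,5}; (3,1)→{1,2}. Safe: 4. Place at column 4.
Row 5: attacked by (1,5)→{1,5}; (2,3)→{3}; (3,1)→{1,3}; (4,4)→{3,4,5}. Safe: 2. Place at column 2.
Columns [5, 3, 1, 4, 2], r−c [-4, -1, 2, 0, 3], r+c [6, 5, 4, 8, 7] are all distinct, so no two queens attack.

(1,5) (2,3) (3,1) (4,4) (5,2)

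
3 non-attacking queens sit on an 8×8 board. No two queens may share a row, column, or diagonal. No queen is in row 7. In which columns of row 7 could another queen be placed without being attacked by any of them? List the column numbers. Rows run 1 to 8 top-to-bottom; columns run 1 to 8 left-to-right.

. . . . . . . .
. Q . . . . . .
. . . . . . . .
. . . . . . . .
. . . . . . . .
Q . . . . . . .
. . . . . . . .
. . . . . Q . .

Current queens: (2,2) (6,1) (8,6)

(2,2) attacks row 7 at column 2 and diagonals 7.
(6,1) attacks row 7 at column 1 and diagonals 2.
(8,6) attacks row 7 at column 6 and diagonals 5, 7.
Attacked columns: {1, 2, 5, 6, 7}. Safe: {3, 4, 8}.

columns 3, 4, 8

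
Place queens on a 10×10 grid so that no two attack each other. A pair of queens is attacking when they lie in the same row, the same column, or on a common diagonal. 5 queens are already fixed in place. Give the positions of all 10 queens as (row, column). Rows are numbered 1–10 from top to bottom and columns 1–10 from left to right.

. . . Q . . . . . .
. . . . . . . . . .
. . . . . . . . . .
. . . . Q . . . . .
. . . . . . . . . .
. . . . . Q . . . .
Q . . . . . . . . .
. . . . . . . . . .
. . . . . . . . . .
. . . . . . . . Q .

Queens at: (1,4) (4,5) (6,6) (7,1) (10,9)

(1,4) (2,8) (3,10) (4,5) (5,2) (6,6) (7,1) (8,3) (9,7) (10,9)

Row 2: attacked by (1,4)→{3,4,5}; (4,5)→{3,5,7}; (6,6)→{2,6,10}; (7,1)→{1,6}; (10,9)→{1,9}. Safe: 8. Place at column 8.
Row 3: attacked by (1,4)→{2,4,6}; (2,8)→{7,8,9}; (4,5)→{4,5,6}; (6,6)→{3,6,9}; (7,1)→{1,5}; (10,9)→{2,9}. Safe: 10. Place at column 10.
Row 5: attacked by (1,4)→{4,8}; (2,8)→{5,8}; (3,10)→{8,10}; (4,5)→{4,5,6}; (6,6)→{5,6,7}; (7,1)→{1,3}; (10,9)→{4,9}. Safe: 2. Place at column 2.
Row 8: attacked by (1,4)→{4}; (2,8)→{2,8}; (3,10)→{5,10}; (4,5)→{1,5,9}; (5,2)→{2,5}; (6,6)→{4,6,8}; (7,1)→{1,2}; (10,9)→{7,9}. Safe: 3. Place at column 3.
Row 9: attacked by (1,4)→{4}; (2,8)→{1,8}; (3,10)→{4,10}; (4,5)→{5,10}; (5,2)→{2,6}; (6,6)→{3,6,9}; (7,1)→{1,3}; (8,3)→{2,3,4}; (10,9)→{8,9,10}. Safe: 7. Place at column 7.
Columns [4, 8, 10, 5, 2, 6, 1, 3, 7, 9], r−c [-3, -6, -7, -1, 3, 0, 6, 5, 2, 1], r+c [5, 10, 13, 9, 7, 12, 8, 11, 16, 19] are all distinct, so no two queens attack.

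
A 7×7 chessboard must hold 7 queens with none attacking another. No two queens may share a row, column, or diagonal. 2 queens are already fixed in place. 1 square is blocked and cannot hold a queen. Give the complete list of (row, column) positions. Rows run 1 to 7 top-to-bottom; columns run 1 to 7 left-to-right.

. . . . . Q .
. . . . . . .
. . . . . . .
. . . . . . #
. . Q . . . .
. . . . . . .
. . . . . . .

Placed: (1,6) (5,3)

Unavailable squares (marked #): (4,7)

Row 2: attacked by (1,6)→{5,6,7}; (5,3)→{3,6}. Safe: 1, 2, 4. Place at column 4.
Row 3: attacked by (1,6)→{4,6}; (2,4)→{3,4,5}; (5,3)→{1,3,5}. Safe: 2, 7. Place at column 7.
Row 4: attacked by (1,6)→{3,6}; (2,4)→{2,4,6}; (3,7)→{6,7}; (5,3)→{2,3,4}. Blocked: 7. Safe: 1, 5. Place at column 1.
Row 6: attacked by (1,6)→{1,6}; (2,4)→{4}; (3,7)→{4,7}; (4,1)→{1,3}; (5,3)→{2,3,4}. Safe: 5. Place at column 5.
Row 7: attacked by (1,6)→{6}; (2,4)→{4}; (3,7)→{3,7}; (4,1)→{1,4}; (5,3)→{1,3,5}; (6,5)→{4,5,6}. Safe: 2. Place at column 2.
Columns [6, 4, 7, 1, 3, 5, 2], r−c [-5, -2, -4, 3, 2, 1, 5], r+c [7, 6, 10, 5, 8, 11, 9] are all distinct, so no two queens attack.

(1,6) (2,4) (3,7) (4,1) (5,3) (6,5) (7,2)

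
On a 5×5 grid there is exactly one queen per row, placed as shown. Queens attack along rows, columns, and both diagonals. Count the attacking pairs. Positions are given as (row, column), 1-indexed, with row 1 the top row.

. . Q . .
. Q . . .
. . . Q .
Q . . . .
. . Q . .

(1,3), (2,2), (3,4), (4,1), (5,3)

2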